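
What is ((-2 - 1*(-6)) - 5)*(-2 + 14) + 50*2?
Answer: 88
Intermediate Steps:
((-2 - 1*(-6)) - 5)*(-2 + 14) + 50*2 = ((-2 + 6) - 5)*12 + 100 = (4 - 5)*12 + 100 = -1*12 + 100 = -12 + 100 = 88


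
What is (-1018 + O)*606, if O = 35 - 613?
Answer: -967176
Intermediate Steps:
O = -578
(-1018 + O)*606 = (-1018 - 578)*606 = -1596*606 = -967176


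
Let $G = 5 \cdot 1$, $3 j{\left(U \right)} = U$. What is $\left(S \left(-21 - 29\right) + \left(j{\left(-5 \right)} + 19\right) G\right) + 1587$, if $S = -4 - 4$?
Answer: $\frac{6221}{3} \approx 2073.7$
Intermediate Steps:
$j{\left(U \right)} = \frac{U}{3}$
$S = -8$ ($S = -4 - 4 = -8$)
$G = 5$
$\left(S \left(-21 - 29\right) + \left(j{\left(-5 \right)} + 19\right) G\right) + 1587 = \left(- 8 \left(-21 - 29\right) + \left(\frac{1}{3} \left(-5\right) + 19\right) 5\right) + 1587 = \left(\left(-8\right) \left(-50\right) + \left(- \frac{5}{3} + 19\right) 5\right) + 1587 = \left(400 + \frac{52}{3} \cdot 5\right) + 1587 = \left(400 + \frac{260}{3}\right) + 1587 = \frac{1460}{3} + 1587 = \frac{6221}{3}$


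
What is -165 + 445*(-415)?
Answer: -184840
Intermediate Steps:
-165 + 445*(-415) = -165 - 184675 = -184840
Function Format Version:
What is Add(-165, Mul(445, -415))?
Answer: -184840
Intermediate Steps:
Add(-165, Mul(445, -415)) = Add(-165, -184675) = -184840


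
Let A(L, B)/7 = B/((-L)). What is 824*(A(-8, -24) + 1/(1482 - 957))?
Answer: -9083776/525 ≈ -17302.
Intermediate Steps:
A(L, B) = -7*B/L (A(L, B) = 7*(B/((-L))) = 7*(B*(-1/L)) = 7*(-B/L) = -7*B/L)
824*(A(-8, -24) + 1/(1482 - 957)) = 824*(-7*(-24)/(-8) + 1/(1482 - 957)) = 824*(-7*(-24)*(-⅛) + 1/525) = 824*(-21 + 1/525) = 824*(-11024/525) = -9083776/525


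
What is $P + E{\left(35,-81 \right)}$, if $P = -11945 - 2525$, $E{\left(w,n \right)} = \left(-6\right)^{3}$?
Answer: $-14686$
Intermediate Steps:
$E{\left(w,n \right)} = -216$
$P = -14470$
$P + E{\left(35,-81 \right)} = -14470 - 216 = -14686$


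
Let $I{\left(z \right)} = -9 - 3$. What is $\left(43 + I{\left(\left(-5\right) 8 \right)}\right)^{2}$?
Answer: $961$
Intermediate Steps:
$I{\left(z \right)} = -12$
$\left(43 + I{\left(\left(-5\right) 8 \right)}\right)^{2} = \left(43 - 12\right)^{2} = 31^{2} = 961$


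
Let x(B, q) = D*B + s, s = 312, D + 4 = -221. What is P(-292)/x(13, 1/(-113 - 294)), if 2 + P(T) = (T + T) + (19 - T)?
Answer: 275/2613 ≈ 0.10524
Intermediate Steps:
D = -225 (D = -4 - 221 = -225)
P(T) = 17 + T (P(T) = -2 + ((T + T) + (19 - T)) = -2 + (2*T + (19 - T)) = -2 + (19 + T) = 17 + T)
x(B, q) = 312 - 225*B (x(B, q) = -225*B + 312 = 312 - 225*B)
P(-292)/x(13, 1/(-113 - 294)) = (17 - 292)/(312 - 225*13) = -275/(312 - 2925) = -275/(-2613) = -275*(-1/2613) = 275/2613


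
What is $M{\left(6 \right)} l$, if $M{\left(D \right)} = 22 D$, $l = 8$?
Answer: $1056$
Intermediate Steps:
$M{\left(6 \right)} l = 22 \cdot 6 \cdot 8 = 132 \cdot 8 = 1056$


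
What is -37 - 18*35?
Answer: -667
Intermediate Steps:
-37 - 18*35 = -37 - 630 = -667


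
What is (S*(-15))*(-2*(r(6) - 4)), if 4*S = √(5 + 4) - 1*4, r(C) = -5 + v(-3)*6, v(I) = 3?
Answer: -135/2 ≈ -67.500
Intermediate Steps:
r(C) = 13 (r(C) = -5 + 3*6 = -5 + 18 = 13)
S = -¼ (S = (√(5 + 4) - 1*4)/4 = (√9 - 4)/4 = (3 - 4)/4 = (¼)*(-1) = -¼ ≈ -0.25000)
(S*(-15))*(-2*(r(6) - 4)) = (-¼*(-15))*(-2*(13 - 4)) = 15*(-2*9)/4 = (15/4)*(-18) = -135/2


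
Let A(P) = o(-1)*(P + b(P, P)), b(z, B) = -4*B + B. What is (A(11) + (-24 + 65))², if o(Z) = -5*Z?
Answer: 4761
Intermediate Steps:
b(z, B) = -3*B
A(P) = -10*P (A(P) = (-5*(-1))*(P - 3*P) = 5*(-2*P) = -10*P)
(A(11) + (-24 + 65))² = (-10*11 + (-24 + 65))² = (-110 + 41)² = (-69)² = 4761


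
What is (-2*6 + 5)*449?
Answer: -3143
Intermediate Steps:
(-2*6 + 5)*449 = (-12 + 5)*449 = -7*449 = -3143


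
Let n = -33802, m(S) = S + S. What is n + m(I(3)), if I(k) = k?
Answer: -33796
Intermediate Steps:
m(S) = 2*S
n + m(I(3)) = -33802 + 2*3 = -33802 + 6 = -33796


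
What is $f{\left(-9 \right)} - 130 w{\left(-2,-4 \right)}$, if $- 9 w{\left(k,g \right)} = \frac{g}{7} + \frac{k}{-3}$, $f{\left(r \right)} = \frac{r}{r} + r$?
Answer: $- \frac{1252}{189} \approx -6.6243$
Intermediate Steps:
$f{\left(r \right)} = 1 + r$
$w{\left(k,g \right)} = - \frac{g}{63} + \frac{k}{27}$ ($w{\left(k,g \right)} = - \frac{\frac{g}{7} + \frac{k}{-3}}{9} = - \frac{g \frac{1}{7} + k \left(- \frac{1}{3}\right)}{9} = - \frac{\frac{g}{7} - \frac{k}{3}}{9} = - \frac{- \frac{k}{3} + \frac{g}{7}}{9} = - \frac{g}{63} + \frac{k}{27}$)
$f{\left(-9 \right)} - 130 w{\left(-2,-4 \right)} = \left(1 - 9\right) - 130 \left(\left(- \frac{1}{63}\right) \left(-4\right) + \frac{1}{27} \left(-2\right)\right) = -8 - 130 \left(\frac{4}{63} - \frac{2}{27}\right) = -8 - - \frac{260}{189} = -8 + \frac{260}{189} = - \frac{1252}{189}$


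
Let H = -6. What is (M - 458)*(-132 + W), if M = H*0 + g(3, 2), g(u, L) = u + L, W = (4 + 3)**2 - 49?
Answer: 59796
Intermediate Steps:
W = 0 (W = 7**2 - 49 = 49 - 49 = 0)
g(u, L) = L + u
M = 5 (M = -6*0 + (2 + 3) = 0 + 5 = 5)
(M - 458)*(-132 + W) = (5 - 458)*(-132 + 0) = -453*(-132) = 59796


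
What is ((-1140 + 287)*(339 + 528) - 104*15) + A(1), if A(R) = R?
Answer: -741110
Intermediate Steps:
((-1140 + 287)*(339 + 528) - 104*15) + A(1) = ((-1140 + 287)*(339 + 528) - 104*15) + 1 = (-853*867 - 1560) + 1 = (-739551 - 1560) + 1 = -741111 + 1 = -741110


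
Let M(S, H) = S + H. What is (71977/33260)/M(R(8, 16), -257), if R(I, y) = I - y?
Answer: -71977/8813900 ≈ -0.0081663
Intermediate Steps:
M(S, H) = H + S
(71977/33260)/M(R(8, 16), -257) = (71977/33260)/(-257 + (8 - 1*16)) = (71977*(1/33260))/(-257 + (8 - 16)) = 71977/(33260*(-257 - 8)) = (71977/33260)/(-265) = (71977/33260)*(-1/265) = -71977/8813900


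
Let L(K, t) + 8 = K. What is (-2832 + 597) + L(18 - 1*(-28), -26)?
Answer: -2197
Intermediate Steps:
L(K, t) = -8 + K
(-2832 + 597) + L(18 - 1*(-28), -26) = (-2832 + 597) + (-8 + (18 - 1*(-28))) = -2235 + (-8 + (18 + 28)) = -2235 + (-8 + 46) = -2235 + 38 = -2197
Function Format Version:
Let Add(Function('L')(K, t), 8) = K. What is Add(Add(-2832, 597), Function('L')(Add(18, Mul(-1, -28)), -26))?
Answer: -2197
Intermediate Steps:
Function('L')(K, t) = Add(-8, K)
Add(Add(-2832, 597), Function('L')(Add(18, Mul(-1, -28)), -26)) = Add(Add(-2832, 597), Add(-8, Add(18, Mul(-1, -28)))) = Add(-2235, Add(-8, Add(18, 28))) = Add(-2235, Add(-8, 46)) = Add(-2235, 38) = -2197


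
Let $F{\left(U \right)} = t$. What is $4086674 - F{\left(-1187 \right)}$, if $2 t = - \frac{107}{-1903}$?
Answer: $\frac{15553881137}{3806} \approx 4.0867 \cdot 10^{6}$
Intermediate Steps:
$t = \frac{107}{3806}$ ($t = \frac{\left(-107\right) \frac{1}{-1903}}{2} = \frac{\left(-107\right) \left(- \frac{1}{1903}\right)}{2} = \frac{1}{2} \cdot \frac{107}{1903} = \frac{107}{3806} \approx 0.028114$)
$F{\left(U \right)} = \frac{107}{3806}$
$4086674 - F{\left(-1187 \right)} = 4086674 - \frac{107}{3806} = \frac{15553881137}{3806}$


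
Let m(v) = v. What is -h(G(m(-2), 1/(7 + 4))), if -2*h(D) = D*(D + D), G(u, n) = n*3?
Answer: 9/121 ≈ 0.074380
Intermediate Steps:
G(u, n) = 3*n
h(D) = -D² (h(D) = -D*(D + D)/2 = -D*2*D/2 = -D²)
-h(G(m(-2), 1/(7 + 4))) = -(-1)*(3/(7 + 4))² = -(-1)*(3/11)² = -(-1)*9/121 = -1*(-9/121) = 9/121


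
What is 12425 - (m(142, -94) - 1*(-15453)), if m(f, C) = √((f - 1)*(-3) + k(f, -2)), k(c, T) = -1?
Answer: -3028 - 2*I*√106 ≈ -3028.0 - 20.591*I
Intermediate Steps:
m(f, C) = √(2 - 3*f) (m(f, C) = √((f - 1)*(-3) - 1) = √((-1 + f)*(-3) - 1) = √((3 - 3*f) - 1) = √(2 - 3*f))
12425 - (m(142, -94) - 1*(-15453)) = 12425 - (√(2 - 3*142) - 1*(-15453)) = 12425 - (√(2 - 426) + 15453) = 12425 - (√(-424) + 15453) = 12425 - (2*I*√106 + 15453) = 12425 - (15453 + 2*I*√106) = 12425 + (-15453 - 2*I*√106) = -3028 - 2*I*√106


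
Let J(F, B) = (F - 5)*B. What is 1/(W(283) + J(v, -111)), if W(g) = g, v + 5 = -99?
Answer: 1/12382 ≈ 8.0762e-5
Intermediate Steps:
v = -104 (v = -5 - 99 = -104)
J(F, B) = B*(-5 + F) (J(F, B) = (-5 + F)*B = B*(-5 + F))
1/(W(283) + J(v, -111)) = 1/(283 - 111*(-5 - 104)) = 1/(283 - 111*(-109)) = 1/(283 + 12099) = 1/12382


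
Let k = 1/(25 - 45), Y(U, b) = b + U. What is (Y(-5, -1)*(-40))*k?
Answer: -12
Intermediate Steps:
Y(U, b) = U + b
k = -1/20 (k = 1/(-20) = -1/20 ≈ -0.050000)
(Y(-5, -1)*(-40))*k = ((-5 - 1)*(-40))*(-1/20) = -6*(-40)*(-1/20) = 240*(-1/20) = -12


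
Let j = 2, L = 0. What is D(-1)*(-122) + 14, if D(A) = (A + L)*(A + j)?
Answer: 136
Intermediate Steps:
D(A) = A*(2 + A) (D(A) = (A + 0)*(A + 2) = A*(2 + A))
D(-1)*(-122) + 14 = -(2 - 1)*(-122) + 14 = -1*1*(-122) + 14 = -1*(-122) + 14 = 122 + 14 = 136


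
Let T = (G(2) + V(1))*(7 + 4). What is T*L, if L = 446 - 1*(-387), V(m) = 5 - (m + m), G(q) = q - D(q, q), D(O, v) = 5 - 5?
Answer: 45815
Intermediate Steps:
D(O, v) = 0
G(q) = q (G(q) = q - 1*0 = q + 0 = q)
V(m) = 5 - 2*m
L = 833 (L = 446 + 387 = 833)
T = 55 (T = (2 + (5 - 2*1))*(7 + 4) = (2 + (5 - 2))*11 = (2 + 3)*11 = 5*11 = 55)
T*L = 55*833 = 45815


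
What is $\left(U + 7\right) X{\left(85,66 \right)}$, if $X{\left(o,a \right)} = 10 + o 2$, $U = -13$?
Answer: $-1080$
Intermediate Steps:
$X{\left(o,a \right)} = 10 + 2 o$
$\left(U + 7\right) X{\left(85,66 \right)} = \left(-13 + 7\right) \left(10 + 2 \cdot 85\right) = - 6 \left(10 + 170\right) = \left(-6\right) 180 = -1080$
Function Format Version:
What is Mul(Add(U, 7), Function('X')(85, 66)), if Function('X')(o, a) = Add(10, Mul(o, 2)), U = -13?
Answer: -1080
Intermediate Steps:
Function('X')(o, a) = Add(10, Mul(2, o))
Mul(Add(U, 7), Function('X')(85, 66)) = Mul(Add(-13, 7), Add(10, Mul(2, 85))) = Mul(-6, Add(10, 170)) = Mul(-6, 180) = -1080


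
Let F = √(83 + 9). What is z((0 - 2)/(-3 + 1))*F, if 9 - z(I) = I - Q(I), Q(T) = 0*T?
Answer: 16*√23 ≈ 76.733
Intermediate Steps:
Q(T) = 0
z(I) = 9 - I (z(I) = 9 - (I - 1*0) = 9 - (I + 0) = 9 - I)
F = 2*√23 (F = √92 = 2*√23 ≈ 9.5917)
z((0 - 2)/(-3 + 1))*F = (9 - (0 - 2)/(-3 + 1))*(2*√23) = (9 - (-2)/(-2))*(2*√23) = (9 - (-2)*(-1)/2)*(2*√23) = (9 - 1*1)*(2*√23) = (9 - 1)*(2*√23) = 8*(2*√23) = 16*√23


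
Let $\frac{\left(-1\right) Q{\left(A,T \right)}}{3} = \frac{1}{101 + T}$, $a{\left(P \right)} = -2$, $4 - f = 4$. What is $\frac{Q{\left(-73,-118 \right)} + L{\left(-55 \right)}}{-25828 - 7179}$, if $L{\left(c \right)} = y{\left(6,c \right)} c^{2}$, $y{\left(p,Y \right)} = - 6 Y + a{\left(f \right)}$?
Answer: $- \frac{16867403}{561119} \approx -30.06$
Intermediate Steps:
$f = 0$ ($f = 4 - 4 = 0$)
$Q{\left(A,T \right)} = - \frac{3}{101 + T}$
$y{\left(p,Y \right)} = -2 - 6 Y$ ($y{\left(p,Y \right)} = - 6 Y - 2 = -2 - 6 Y$)
$L{\left(c \right)} = c^{2} \left(-2 - 6 c\right)$ ($L{\left(c \right)} = \left(-2 - 6 c\right) c^{2} = c^{2} \left(-2 - 6 c\right)$)
$\frac{Q{\left(-73,-118 \right)} + L{\left(-55 \right)}}{-25828 - 7179} = \frac{- \frac{3}{101 - 118} + \left(-55\right)^{2} \left(-2 - -330\right)}{-25828 - 7179} = \frac{- \frac{3}{-17} + 3025 \left(-2 + 330\right)}{-33007} = \left(\left(-3\right) \left(- \frac{1}{17}\right) + 3025 \cdot 328\right) \left(- \frac{1}{33007}\right) = \left(\frac{3}{17} + 992200\right) \left(- \frac{1}{33007}\right) = \frac{16867403}{17} \left(- \frac{1}{33007}\right) = - \frac{16867403}{561119}$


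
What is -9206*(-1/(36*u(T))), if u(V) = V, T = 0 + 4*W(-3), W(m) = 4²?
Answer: 4603/1152 ≈ 3.9957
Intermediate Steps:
W(m) = 16
T = 64 (T = 0 + 4*16 = 0 + 64 = 64)
-9206*(-1/(36*u(T))) = -9206/(-6*6*64) = -9206/((-36*64)) = -9206/(-2304) = -9206*(-1/2304) = 4603/1152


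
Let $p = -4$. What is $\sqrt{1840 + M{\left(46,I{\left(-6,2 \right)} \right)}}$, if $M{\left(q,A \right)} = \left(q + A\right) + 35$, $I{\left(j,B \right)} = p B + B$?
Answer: $\sqrt{1915} \approx 43.761$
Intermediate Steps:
$I{\left(j,B \right)} = - 3 B$ ($I{\left(j,B \right)} = - 4 B + B = - 3 B$)
$M{\left(q,A \right)} = 35 + A + q$ ($M{\left(q,A \right)} = \left(A + q\right) + 35 = 35 + A + q$)
$\sqrt{1840 + M{\left(46,I{\left(-6,2 \right)} \right)}} = \sqrt{1840 + \left(35 - 6 + 46\right)} = \sqrt{1840 + 75} = \sqrt{1915}$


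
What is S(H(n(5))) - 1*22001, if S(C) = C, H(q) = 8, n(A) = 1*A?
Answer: -21993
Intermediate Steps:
n(A) = A
S(H(n(5))) - 1*22001 = 8 - 1*22001 = 8 - 22001 = -21993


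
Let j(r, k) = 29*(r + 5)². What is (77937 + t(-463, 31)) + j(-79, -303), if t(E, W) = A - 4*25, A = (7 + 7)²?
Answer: 236837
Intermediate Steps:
A = 196 (A = 14² = 196)
t(E, W) = 96 (t(E, W) = 196 - 4*25 = 196 - 1*100 = 196 - 100 = 96)
j(r, k) = 29*(5 + r)²
(77937 + t(-463, 31)) + j(-79, -303) = (77937 + 96) + 29*(5 - 79)² = 78033 + 29*(-74)² = 78033 + 29*5476 = 78033 + 158804 = 236837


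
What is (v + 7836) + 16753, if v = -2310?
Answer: 22279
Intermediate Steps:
(v + 7836) + 16753 = (-2310 + 7836) + 16753 = 5526 + 16753 = 22279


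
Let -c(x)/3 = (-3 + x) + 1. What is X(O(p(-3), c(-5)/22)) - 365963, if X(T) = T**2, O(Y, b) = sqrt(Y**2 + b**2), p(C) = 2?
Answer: -177123715/484 ≈ -3.6596e+5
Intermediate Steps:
c(x) = 6 - 3*x (c(x) = -3*((-3 + x) + 1) = -3*(-2 + x) = 6 - 3*x)
X(O(p(-3), c(-5)/22)) - 365963 = (sqrt(2**2 + ((6 - 3*(-5))/22)**2))**2 - 365963 = (sqrt(4 + ((6 + 15)*(1/22))**2))**2 - 365963 = (sqrt(4 + (21*(1/22))**2))**2 - 365963 = (sqrt(4 + (21/22)**2))**2 - 365963 = (sqrt(4 + 441/484))**2 - 365963 = (sqrt(2377/484))**2 - 365963 = (sqrt(2377)/22)**2 - 365963 = 2377/484 - 365963 = -177123715/484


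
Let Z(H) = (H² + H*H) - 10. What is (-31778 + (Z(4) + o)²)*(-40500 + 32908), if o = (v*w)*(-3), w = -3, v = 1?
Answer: 233962664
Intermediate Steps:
Z(H) = -10 + 2*H² (Z(H) = (H² + H²) - 10 = 2*H² - 10 = -10 + 2*H²)
o = 9 (o = (1*(-3))*(-3) = -3*(-3) = 9)
(-31778 + (Z(4) + o)²)*(-40500 + 32908) = (-31778 + ((-10 + 2*4²) + 9)²)*(-40500 + 32908) = (-31778 + ((-10 + 2*16) + 9)²)*(-7592) = (-31778 + ((-10 + 32) + 9)²)*(-7592) = (-31778 + (22 + 9)²)*(-7592) = (-31778 + 31²)*(-7592) = (-31778 + 961)*(-7592) = -30817*(-7592) = 233962664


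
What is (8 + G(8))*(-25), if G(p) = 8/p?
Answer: -225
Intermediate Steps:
(8 + G(8))*(-25) = (8 + 8/8)*(-25) = (8 + 8*(⅛))*(-25) = (8 + 1)*(-25) = 9*(-25) = -225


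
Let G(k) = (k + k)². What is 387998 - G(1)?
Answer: 387994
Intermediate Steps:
G(k) = 4*k² (G(k) = (2*k)² = 4*k²)
387998 - G(1) = 387998 - 4*1² = 387998 - 4 = 387994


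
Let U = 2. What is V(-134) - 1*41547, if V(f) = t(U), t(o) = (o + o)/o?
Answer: -41545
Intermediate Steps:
t(o) = 2 (t(o) = (2*o)/o = 2)
V(f) = 2
V(-134) - 1*41547 = 2 - 1*41547 = 2 - 41547 = -41545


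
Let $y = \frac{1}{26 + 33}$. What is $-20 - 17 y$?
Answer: $- \frac{1197}{59} \approx -20.288$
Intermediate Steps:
$y = \frac{1}{59} \approx 0.016949$
$-20 - 17 y = -20 - \frac{17}{59} = - \frac{1197}{59}$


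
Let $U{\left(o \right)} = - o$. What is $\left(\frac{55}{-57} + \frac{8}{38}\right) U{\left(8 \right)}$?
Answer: $\frac{344}{57} \approx 6.0351$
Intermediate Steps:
$\left(\frac{55}{-57} + \frac{8}{38}\right) U{\left(8 \right)} = \left(\frac{55}{-57} + \frac{8}{38}\right) \left(\left(-1\right) 8\right) = \left(55 \left(- \frac{1}{57}\right) + 8 \cdot \frac{1}{38}\right) \left(-8\right) = \left(- \frac{55}{57} + \frac{4}{19}\right) \left(-8\right) = \left(- \frac{43}{57}\right) \left(-8\right) = \frac{344}{57}$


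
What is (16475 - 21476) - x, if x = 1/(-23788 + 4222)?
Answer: -97849565/19566 ≈ -5001.0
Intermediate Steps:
x = -1/19566 (x = 1/(-19566) = -1/19566 ≈ -5.1109e-5)
(16475 - 21476) - x = (16475 - 21476) - 1*(-1/19566) = -5001 + 1/19566 = -97849565/19566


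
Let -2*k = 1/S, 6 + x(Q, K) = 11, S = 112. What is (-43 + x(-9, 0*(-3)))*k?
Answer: 19/112 ≈ 0.16964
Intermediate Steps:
x(Q, K) = 5 (x(Q, K) = -6 + 11 = 5)
k = -1/224 (k = -1/2/112 = -1/2*1/112 = -1/224 ≈ -0.0044643)
(-43 + x(-9, 0*(-3)))*k = (-43 + 5)*(-1/224) = -38*(-1/224) = 19/112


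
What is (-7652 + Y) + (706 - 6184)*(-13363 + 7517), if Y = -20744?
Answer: 31995992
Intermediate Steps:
(-7652 + Y) + (706 - 6184)*(-13363 + 7517) = (-7652 - 20744) + (706 - 6184)*(-13363 + 7517) = -28396 - 5478*(-5846) = -28396 + 32024388 = 31995992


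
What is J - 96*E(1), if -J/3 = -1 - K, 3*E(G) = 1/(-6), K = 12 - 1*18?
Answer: -29/3 ≈ -9.6667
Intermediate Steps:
K = -6 (K = 12 - 18 = -6)
E(G) = -1/18 (E(G) = (⅓)/(-6) = (⅓)*(-⅙) = -1/18)
J = -15 (J = -3*(-1 - 1*(-6)) = -3*(-1 + 6) = -3*5 = -15)
J - 96*E(1) = -15 - 96*(-1/18) = -15 + 16/3 = -29/3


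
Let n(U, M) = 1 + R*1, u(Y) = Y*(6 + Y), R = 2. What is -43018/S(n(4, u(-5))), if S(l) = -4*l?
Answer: 21509/6 ≈ 3584.8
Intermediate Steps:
n(U, M) = 3 (n(U, M) = 1 + 2*1 = 1 + 2 = 3)
-43018/S(n(4, u(-5))) = -43018/((-4*3)) = -43018/(-12) = -43018*(-1/12) = 21509/6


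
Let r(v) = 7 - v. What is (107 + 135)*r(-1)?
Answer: 1936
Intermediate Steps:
(107 + 135)*r(-1) = (107 + 135)*(7 - 1*(-1)) = 242*(7 + 1) = 242*8 = 1936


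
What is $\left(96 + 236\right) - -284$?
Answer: $616$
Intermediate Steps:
$\left(96 + 236\right) - -284 = 332 + 284 = 616$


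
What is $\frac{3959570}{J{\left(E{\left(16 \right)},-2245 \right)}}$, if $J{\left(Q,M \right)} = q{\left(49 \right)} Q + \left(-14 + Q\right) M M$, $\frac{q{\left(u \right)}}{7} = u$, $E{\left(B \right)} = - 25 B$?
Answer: $- \frac{395957}{208670755} \approx -0.0018975$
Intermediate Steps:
$q{\left(u \right)} = 7 u$
$J{\left(Q,M \right)} = 343 Q + M^{2} \left(-14 + Q\right)$ ($J{\left(Q,M \right)} = 7 \cdot 49 Q + \left(-14 + Q\right) M M = 343 Q + M \left(-14 + Q\right) M = 343 Q + M^{2} \left(-14 + Q\right)$)
$\frac{3959570}{J{\left(E{\left(16 \right)},-2245 \right)}} = \frac{3959570}{- 14 \left(-2245\right)^{2} + 343 \left(\left(-25\right) 16\right) + \left(-25\right) 16 \left(-2245\right)^{2}} = \frac{3959570}{\left(-14\right) 5040025 + 343 \left(-400\right) - 2016010000} = \frac{3959570}{-70560350 - 137200 - 2016010000} = \frac{3959570}{-2086707550} = 3959570 \left(- \frac{1}{2086707550}\right) = - \frac{395957}{208670755}$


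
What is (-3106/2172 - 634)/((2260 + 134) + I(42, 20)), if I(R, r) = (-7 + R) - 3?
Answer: -690077/2634636 ≈ -0.26192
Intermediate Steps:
I(R, r) = -10 + R
(-3106/2172 - 634)/((2260 + 134) + I(42, 20)) = (-3106/2172 - 634)/((2260 + 134) + (-10 + 42)) = (-3106*1/2172 - 634)/(2394 + 32) = (-1553/1086 - 634)/2426 = -690077/1086*1/2426 = -690077/2634636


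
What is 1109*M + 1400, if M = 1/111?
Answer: 156509/111 ≈ 1410.0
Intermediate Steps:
M = 1/111 ≈ 0.0090090
1109*M + 1400 = 1109*(1/111) + 1400 = 1109/111 + 1400 = 156509/111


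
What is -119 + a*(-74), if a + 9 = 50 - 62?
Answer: 1435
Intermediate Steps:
a = -21 (a = -9 + (50 - 62) = -9 - 12 = -21)
-119 + a*(-74) = -119 - 21*(-74) = -119 + 1554 = 1435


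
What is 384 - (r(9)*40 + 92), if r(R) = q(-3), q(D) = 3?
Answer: 172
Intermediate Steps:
r(R) = 3
384 - (r(9)*40 + 92) = 384 - (3*40 + 92) = 384 - (120 + 92) = 384 - 1*212 = 384 - 212 = 172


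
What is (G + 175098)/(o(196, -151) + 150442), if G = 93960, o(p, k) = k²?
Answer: 269058/173243 ≈ 1.5531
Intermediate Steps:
(G + 175098)/(o(196, -151) + 150442) = (93960 + 175098)/((-151)² + 150442) = 269058/(22801 + 150442) = 269058/173243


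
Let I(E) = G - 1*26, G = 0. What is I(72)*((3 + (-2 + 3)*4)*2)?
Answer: -364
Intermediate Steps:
I(E) = -26 (I(E) = 0 - 1*26 = 0 - 26 = -26)
I(72)*((3 + (-2 + 3)*4)*2) = -26*(3 + (-2 + 3)*4)*2 = -26*(3 + 1*4)*2 = -26*(3 + 4)*2 = -182*2 = -26*14 = -364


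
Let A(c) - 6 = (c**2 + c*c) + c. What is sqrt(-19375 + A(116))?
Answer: 3*sqrt(851) ≈ 87.516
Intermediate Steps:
A(c) = 6 + c + 2*c**2 (A(c) = 6 + ((c**2 + c*c) + c) = 6 + ((c**2 + c**2) + c) = 6 + (2*c**2 + c) = 6 + (c + 2*c**2) = 6 + c + 2*c**2)
sqrt(-19375 + A(116)) = sqrt(-19375 + (6 + 116 + 2*116**2)) = sqrt(-19375 + (6 + 116 + 2*13456)) = sqrt(-19375 + (6 + 116 + 26912)) = sqrt(-19375 + 27034) = sqrt(7659) = 3*sqrt(851)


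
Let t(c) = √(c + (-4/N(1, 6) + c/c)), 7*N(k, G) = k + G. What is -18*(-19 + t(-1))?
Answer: 342 - 36*I ≈ 342.0 - 36.0*I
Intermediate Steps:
N(k, G) = G/7 + k/7 (N(k, G) = (k + G)/7 = (G + k)/7 = G/7 + k/7)
t(c) = √(-3 + c) (t(c) = √(c + (-4/((⅐)*6 + (⅐)*1) + c/c)) = √(c + (-4/(6/7 + ⅐) + 1)) = √(c + (-4/1 + 1)) = √(c + (-4*1 + 1)) = √(c + (-4 + 1)) = √(c - 3) = √(-3 + c))
-18*(-19 + t(-1)) = -18*(-19 + √(-3 - 1)) = -18*(-19 + √(-4)) = -18*(-19 + 2*I) = 342 - 36*I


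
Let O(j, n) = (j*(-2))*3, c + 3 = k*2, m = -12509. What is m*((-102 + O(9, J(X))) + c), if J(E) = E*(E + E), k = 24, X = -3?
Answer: 1388499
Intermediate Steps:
J(E) = 2*E² (J(E) = E*(2*E) = 2*E²)
c = 45 (c = -3 + 24*2 = -3 + 48 = 45)
O(j, n) = -6*j (O(j, n) = -2*j*3 = -6*j)
m*((-102 + O(9, J(X))) + c) = -12509*((-102 - 6*9) + 45) = -12509*((-102 - 54) + 45) = -12509*(-156 + 45) = -12509*(-111) = 1388499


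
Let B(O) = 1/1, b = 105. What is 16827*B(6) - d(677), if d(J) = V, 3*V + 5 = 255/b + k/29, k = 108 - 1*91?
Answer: 10248046/609 ≈ 16828.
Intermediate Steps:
k = 17 (k = 108 - 91 = 17)
V = -403/609 (V = -5/3 + (255/105 + 17/29)/3 = -5/3 + (255*(1/105) + 17*(1/29))/3 = -5/3 + (17/7 + 17/29)/3 = -5/3 + (⅓)*(612/203) = -5/3 + 204/203 = -403/609 ≈ -0.66174)
d(J) = -403/609
B(O) = 1
16827*B(6) - d(677) = 16827*1 - 1*(-403/609) = 16827 + 403/609 = 10248046/609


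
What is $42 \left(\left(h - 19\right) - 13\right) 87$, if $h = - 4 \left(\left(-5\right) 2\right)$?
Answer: $29232$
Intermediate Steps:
$h = 40$ ($h = \left(-4\right) \left(-10\right) = 40$)
$42 \left(\left(h - 19\right) - 13\right) 87 = 42 \left(\left(40 - 19\right) - 13\right) 87 = 42 \left(21 - 13\right) 87 = 42 \cdot 8 \cdot 87 = 336 \cdot 87 = 29232$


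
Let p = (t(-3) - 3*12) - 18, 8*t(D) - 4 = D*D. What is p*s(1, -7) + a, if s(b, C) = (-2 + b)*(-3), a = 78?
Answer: -633/8 ≈ -79.125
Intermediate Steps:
t(D) = ½ + D²/8 (t(D) = ½ + (D*D)/8 = ½ + D²/8)
s(b, C) = 6 - 3*b
p = -419/8 (p = ((½ + (⅛)*(-3)²) - 3*12) - 18 = ((½ + (⅛)*9) - 36) - 18 = ((½ + 9/8) - 36) - 18 = (13/8 - 36) - 18 = -275/8 - 18 = -419/8 ≈ -52.375)
p*s(1, -7) + a = -419*(6 - 3*1)/8 + 78 = -419*(6 - 3)/8 + 78 = -419/8*3 + 78 = -1257/8 + 78 = -633/8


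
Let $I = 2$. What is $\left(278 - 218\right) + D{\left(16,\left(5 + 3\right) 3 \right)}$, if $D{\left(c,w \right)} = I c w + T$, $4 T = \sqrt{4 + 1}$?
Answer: $828 + \frac{\sqrt{5}}{4} \approx 828.56$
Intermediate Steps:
$T = \frac{\sqrt{5}}{4}$ ($T = \frac{\sqrt{4 + 1}}{4} = \frac{\sqrt{5}}{4} \approx 0.55902$)
$D{\left(c,w \right)} = \frac{\sqrt{5}}{4} + 2 c w$ ($D{\left(c,w \right)} = 2 c w + \frac{\sqrt{5}}{4} = \frac{\sqrt{5}}{4} + 2 c w$)
$\left(278 - 218\right) + D{\left(16,\left(5 + 3\right) 3 \right)} = \left(278 - 218\right) + \left(\frac{\sqrt{5}}{4} + 2 \cdot 16 \left(5 + 3\right) 3\right) = 60 + \left(\frac{\sqrt{5}}{4} + 2 \cdot 16 \cdot 8 \cdot 3\right) = 60 + \left(\frac{\sqrt{5}}{4} + 2 \cdot 16 \cdot 24\right) = 60 + \left(\frac{\sqrt{5}}{4} + 768\right) = 60 + \left(768 + \frac{\sqrt{5}}{4}\right) = 828 + \frac{\sqrt{5}}{4}$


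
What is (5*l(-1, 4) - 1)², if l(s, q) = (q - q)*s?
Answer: 1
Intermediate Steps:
l(s, q) = 0 (l(s, q) = 0*s = 0)
(5*l(-1, 4) - 1)² = (5*0 - 1)² = (0 - 1)² = (-1)² = 1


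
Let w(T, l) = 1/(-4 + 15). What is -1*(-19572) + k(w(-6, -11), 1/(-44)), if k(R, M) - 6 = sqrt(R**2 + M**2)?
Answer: 19578 + sqrt(17)/44 ≈ 19578.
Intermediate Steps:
w(T, l) = 1/11
k(R, M) = 6 + sqrt(M**2 + R**2) (k(R, M) = 6 + sqrt(R**2 + M**2) = 6 + sqrt(M**2 + R**2))
-1*(-19572) + k(w(-6, -11), 1/(-44)) = -1*(-19572) + (6 + sqrt((1/(-44))**2 + (1/11)**2)) = 19572 + (6 + sqrt((-1/44)**2 + 1/121)) = 19572 + (6 + sqrt(1/1936 + 1/121)) = 19572 + (6 + sqrt(17/1936)) = 19572 + (6 + sqrt(17)/44) = 19578 + sqrt(17)/44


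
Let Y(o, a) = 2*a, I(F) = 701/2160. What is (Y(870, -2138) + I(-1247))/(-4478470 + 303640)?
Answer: 9235459/9017632800 ≈ 0.0010242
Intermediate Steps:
I(F) = 701/2160 (I(F) = 701*(1/2160) = 701/2160)
(Y(870, -2138) + I(-1247))/(-4478470 + 303640) = (2*(-2138) + 701/2160)/(-4478470 + 303640) = (-4276 + 701/2160)/(-4174830) = -9235459/2160*(-1/4174830) = 9235459/9017632800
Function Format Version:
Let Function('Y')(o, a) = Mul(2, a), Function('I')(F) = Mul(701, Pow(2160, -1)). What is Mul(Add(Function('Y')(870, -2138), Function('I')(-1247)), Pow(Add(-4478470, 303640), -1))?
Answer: Rational(9235459, 9017632800) ≈ 0.0010242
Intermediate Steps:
Function('I')(F) = Rational(701, 2160) (Function('I')(F) = Mul(701, Rational(1, 2160)) = Rational(701, 2160))
Mul(Add(Function('Y')(870, -2138), Function('I')(-1247)), Pow(Add(-4478470, 303640), -1)) = Mul(Add(Mul(2, -2138), Rational(701, 2160)), Pow(Add(-4478470, 303640), -1)) = Mul(Add(-4276, Rational(701, 2160)), Pow(-4174830, -1)) = Mul(Rational(-9235459, 2160), Rational(-1, 4174830)) = Rational(9235459, 9017632800)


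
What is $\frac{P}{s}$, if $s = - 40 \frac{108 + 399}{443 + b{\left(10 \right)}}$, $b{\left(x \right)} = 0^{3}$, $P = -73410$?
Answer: $\frac{1084021}{676} \approx 1603.6$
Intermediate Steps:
$b{\left(x \right)} = 0$
$s = - \frac{20280}{443}$ ($s = - 40 \frac{108 + 399}{443 + 0} = - 40 \cdot \frac{507}{443} = - 40 \cdot 507 \cdot \frac{1}{443} = \left(-40\right) \frac{507}{443} = - \frac{20280}{443} \approx -45.779$)
$\frac{P}{s} = - \frac{73410}{- \frac{20280}{443}} = \left(-73410\right) \left(- \frac{443}{20280}\right) = \frac{1084021}{676}$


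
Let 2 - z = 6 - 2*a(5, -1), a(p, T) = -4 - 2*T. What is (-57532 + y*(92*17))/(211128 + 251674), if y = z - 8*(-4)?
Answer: -9998/231401 ≈ -0.043206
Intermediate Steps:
z = -8 (z = 2 - (6 - 2*(-4 - 2*(-1))) = 2 - (6 - 2*(-4 + 2)) = 2 - (6 - 2*(-2)) = 2 - (6 + 4) = 2 - 1*10 = 2 - 10 = -8)
y = 24 (y = -8 - 8*(-4) = -8 + 32 = 24)
(-57532 + y*(92*17))/(211128 + 251674) = (-57532 + 24*(92*17))/(211128 + 251674) = (-57532 + 24*1564)/462802 = (-57532 + 37536)*(1/462802) = -19996*1/462802 = -9998/231401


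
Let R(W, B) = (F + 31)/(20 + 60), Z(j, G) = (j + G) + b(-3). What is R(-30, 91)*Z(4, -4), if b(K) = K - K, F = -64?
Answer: 0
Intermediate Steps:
b(K) = 0
Z(j, G) = G + j (Z(j, G) = (j + G) + 0 = (G + j) + 0 = G + j)
R(W, B) = -33/80 (R(W, B) = (-64 + 31)/(20 + 60) = -33/80)
R(-30, 91)*Z(4, -4) = -33*(-4 + 4)/80 = -33/80*0 = 0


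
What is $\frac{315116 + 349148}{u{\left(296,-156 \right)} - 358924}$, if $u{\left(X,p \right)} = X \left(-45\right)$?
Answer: $- \frac{166066}{93061} \approx -1.7845$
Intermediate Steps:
$u{\left(X,p \right)} = - 45 X$
$\frac{315116 + 349148}{u{\left(296,-156 \right)} - 358924} = \frac{315116 + 349148}{\left(-45\right) 296 - 358924} = \frac{664264}{-13320 - 358924} = \frac{664264}{-372244} = 664264 \left(- \frac{1}{372244}\right) = - \frac{166066}{93061}$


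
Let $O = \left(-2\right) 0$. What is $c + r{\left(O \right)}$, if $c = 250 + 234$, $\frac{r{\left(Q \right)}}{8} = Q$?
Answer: $484$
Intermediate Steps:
$O = 0$
$r{\left(Q \right)} = 8 Q$
$c = 484$
$c + r{\left(O \right)} = 484 + 8 \cdot 0 = 484 + 0 = 484$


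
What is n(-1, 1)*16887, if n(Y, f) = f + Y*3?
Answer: -33774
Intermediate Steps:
n(Y, f) = f + 3*Y
n(-1, 1)*16887 = (1 + 3*(-1))*16887 = (1 - 3)*16887 = -2*16887 = -33774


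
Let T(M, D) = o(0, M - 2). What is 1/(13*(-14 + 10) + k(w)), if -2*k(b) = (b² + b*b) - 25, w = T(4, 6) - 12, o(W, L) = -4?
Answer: -2/591 ≈ -0.0033841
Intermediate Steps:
T(M, D) = -4
w = -16 (w = -4 - 12 = -16)
k(b) = 25/2 - b² (k(b) = -((b² + b*b) - 25)/2 = -((b² + b²) - 25)/2 = -(2*b² - 25)/2 = -(-25 + 2*b²)/2 = 25/2 - b²)
1/(13*(-14 + 10) + k(w)) = 1/(13*(-14 + 10) + (25/2 - 1*(-16)²)) = 1/(13*(-4) + (25/2 - 1*256)) = 1/(-52 + (25/2 - 256)) = 1/(-52 - 487/2) = 1/(-591/2) = -2/591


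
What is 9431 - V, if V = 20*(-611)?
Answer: 21651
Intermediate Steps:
V = -12220
9431 - V = 9431 - 1*(-12220) = 9431 + 12220 = 21651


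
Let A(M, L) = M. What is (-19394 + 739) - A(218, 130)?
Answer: -18873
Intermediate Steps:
(-19394 + 739) - A(218, 130) = (-19394 + 739) - 1*218 = -18655 - 218 = -18873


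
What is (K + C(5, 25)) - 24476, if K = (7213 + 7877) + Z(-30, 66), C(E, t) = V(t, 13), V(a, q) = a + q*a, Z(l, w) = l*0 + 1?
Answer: -9035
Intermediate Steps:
Z(l, w) = 1 (Z(l, w) = 0 + 1 = 1)
V(a, q) = a + a*q
C(E, t) = 14*t (C(E, t) = t*(1 + 13) = t*14 = 14*t)
K = 15091 (K = (7213 + 7877) + 1 = 15090 + 1 = 15091)
(K + C(5, 25)) - 24476 = (15091 + 14*25) - 24476 = (15091 + 350) - 24476 = 15441 - 24476 = -9035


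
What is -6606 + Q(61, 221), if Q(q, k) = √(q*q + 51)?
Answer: -6606 + 2*√943 ≈ -6544.6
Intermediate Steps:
Q(q, k) = √(51 + q²) (Q(q, k) = √(q² + 51) = √(51 + q²))
-6606 + Q(61, 221) = -6606 + √(51 + 61²) = -6606 + √(51 + 3721) = -6606 + √3772 = -6606 + 2*√943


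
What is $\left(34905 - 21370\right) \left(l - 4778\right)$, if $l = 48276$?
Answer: $588745430$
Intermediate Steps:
$\left(34905 - 21370\right) \left(l - 4778\right) = \left(34905 - 21370\right) \left(48276 - 4778\right) = 13535 \cdot 43498 = 588745430$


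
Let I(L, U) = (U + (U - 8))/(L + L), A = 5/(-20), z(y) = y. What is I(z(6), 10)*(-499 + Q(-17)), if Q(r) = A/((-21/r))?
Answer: -41933/84 ≈ -499.20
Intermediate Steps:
A = -¼ (A = 5*(-1/20) = -¼ ≈ -0.25000)
I(L, U) = (-8 + 2*U)/(2*L) (I(L, U) = (U + (-8 + U))/((2*L)) = (-8 + 2*U)*(1/(2*L)) = (-8 + 2*U)/(2*L))
Q(r) = r/84 (Q(r) = -(-r/21)/4 = -(-1)*r/84 = r/84)
I(z(6), 10)*(-499 + Q(-17)) = ((-4 + 10)/6)*(-499 + (1/84)*(-17)) = ((⅙)*6)*(-499 - 17/84) = 1*(-41933/84) = -41933/84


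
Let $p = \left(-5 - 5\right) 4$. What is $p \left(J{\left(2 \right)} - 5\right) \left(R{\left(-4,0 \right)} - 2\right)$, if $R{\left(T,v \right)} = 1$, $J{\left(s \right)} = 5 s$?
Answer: $200$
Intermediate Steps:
$p = -40$ ($p = \left(-10\right) 4 = -40$)
$p \left(J{\left(2 \right)} - 5\right) \left(R{\left(-4,0 \right)} - 2\right) = - 40 \left(5 \cdot 2 - 5\right) \left(1 - 2\right) = - 40 \left(10 - 5\right) \left(-1\right) = - 40 \cdot 5 \left(-1\right) = \left(-40\right) \left(-5\right) = 200$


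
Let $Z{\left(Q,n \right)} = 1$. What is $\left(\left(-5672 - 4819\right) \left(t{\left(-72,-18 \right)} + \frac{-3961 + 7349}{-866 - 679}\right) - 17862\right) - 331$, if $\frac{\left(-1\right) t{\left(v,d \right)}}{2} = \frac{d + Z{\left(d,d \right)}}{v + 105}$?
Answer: $- \frac{33969619}{5665} \approx -5996.4$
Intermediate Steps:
$t{\left(v,d \right)} = - \frac{2 \left(1 + d\right)}{105 + v}$ ($t{\left(v,d \right)} = - 2 \frac{d + 1}{v + 105} = - 2 \frac{1 + d}{105 + v} = - \frac{2 \left(1 + d\right)}{105 + v}$)
$\left(\left(-5672 - 4819\right) \left(t{\left(-72,-18 \right)} + \frac{-3961 + 7349}{-866 - 679}\right) - 17862\right) - 331 = \left(\left(-5672 - 4819\right) \left(\frac{2 \left(-1 - -18\right)}{105 - 72} + \frac{-3961 + 7349}{-866 - 679}\right) - 17862\right) - 331 = \left(- 10491 \left(\frac{2 \left(-1 + 18\right)}{33} + \frac{3388}{-1545}\right) - 17862\right) - 331 = \left(- 10491 \left(2 \cdot \frac{1}{33} \cdot 17 + 3388 \left(- \frac{1}{1545}\right)\right) - 17862\right) - 331 = \left(- 10491 \left(\frac{34}{33} - \frac{3388}{1545}\right) - 17862\right) - 331 = \left(\left(-10491\right) \left(- \frac{6586}{5665}\right) - 17862\right) - 331 = \left(\frac{69093726}{5665} - 17862\right) - 331 = - \frac{32094504}{5665} - 331 = - \frac{33969619}{5665}$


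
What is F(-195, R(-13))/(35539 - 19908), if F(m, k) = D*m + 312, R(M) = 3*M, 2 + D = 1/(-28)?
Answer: 19851/437668 ≈ 0.045356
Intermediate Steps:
D = -57/28 (D = -2 + 1/(-28) = -2 - 1/28 = -57/28 ≈ -2.0357)
F(m, k) = 312 - 57*m/28 (F(m, k) = -57*m/28 + 312 = 312 - 57*m/28)
F(-195, R(-13))/(35539 - 19908) = (312 - 57/28*(-195))/(35539 - 19908) = (312 + 11115/28)/15631 = (19851/28)*(1/15631) = 19851/437668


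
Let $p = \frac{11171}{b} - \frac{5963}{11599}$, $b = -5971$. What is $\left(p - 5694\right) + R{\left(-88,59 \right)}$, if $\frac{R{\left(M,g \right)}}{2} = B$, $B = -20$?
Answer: $- \frac{56755488884}{9893947} \approx -5736.4$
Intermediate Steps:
$p = - \frac{23596786}{9893947}$ ($p = \frac{11171}{-5971} - \frac{5963}{11599} = 11171 \left(- \frac{1}{5971}\right) - \frac{5963}{11599} = - \frac{11171}{5971} - \frac{5963}{11599} = - \frac{23596786}{9893947} \approx -2.385$)
$R{\left(M,g \right)} = -40$ ($R{\left(M,g \right)} = 2 \left(-20\right) = -40$)
$\left(p - 5694\right) + R{\left(-88,59 \right)} = \left(- \frac{23596786}{9893947} - 5694\right) - 40 = - \frac{56359731004}{9893947} - 40 = - \frac{56755488884}{9893947}$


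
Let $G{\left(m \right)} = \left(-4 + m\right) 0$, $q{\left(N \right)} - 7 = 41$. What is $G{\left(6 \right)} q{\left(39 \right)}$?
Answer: $0$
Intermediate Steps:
$q{\left(N \right)} = 48$ ($q{\left(N \right)} = 7 + 41 = 48$)
$G{\left(m \right)} = 0$
$G{\left(6 \right)} q{\left(39 \right)} = 0 \cdot 48 = 0$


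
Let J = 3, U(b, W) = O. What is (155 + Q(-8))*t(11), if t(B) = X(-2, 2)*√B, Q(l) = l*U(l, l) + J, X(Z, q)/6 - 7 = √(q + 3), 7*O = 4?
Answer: 6444*√11*(7 + √5)/7 ≈ 28199.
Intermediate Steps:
O = 4/7 (O = (⅐)*4 = 4/7 ≈ 0.57143)
U(b, W) = 4/7
X(Z, q) = 42 + 6*√(3 + q) (X(Z, q) = 42 + 6*√(q + 3) = 42 + 6*√(3 + q))
Q(l) = 3 + 4*l/7 (Q(l) = l*(4/7) + 3 = 4*l/7 + 3 = 3 + 4*l/7)
t(B) = √B*(42 + 6*√5) (t(B) = (42 + 6*√(3 + 2))*√B = (42 + 6*√5)*√B = √B*(42 + 6*√5))
(155 + Q(-8))*t(11) = (155 + (3 + (4/7)*(-8)))*(6*√11*(7 + √5)) = (155 + (3 - 32/7))*(6*√11*(7 + √5)) = (155 - 11/7)*(6*√11*(7 + √5)) = 1074*(6*√11*(7 + √5))/7 = 6444*√11*(7 + √5)/7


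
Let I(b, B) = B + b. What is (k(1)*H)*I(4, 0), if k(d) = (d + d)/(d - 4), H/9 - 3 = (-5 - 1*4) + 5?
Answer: 24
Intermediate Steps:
H = -9 (H = 27 + 9*((-5 - 1*4) + 5) = 27 + 9*((-5 - 4) + 5) = 27 + 9*(-9 + 5) = 27 + 9*(-4) = 27 - 36 = -9)
k(d) = 2*d/(-4 + d) (k(d) = (2*d)/(-4 + d) = 2*d/(-4 + d))
(k(1)*H)*I(4, 0) = ((2*1/(-4 + 1))*(-9))*(0 + 4) = ((2*1/(-3))*(-9))*4 = ((2*1*(-⅓))*(-9))*4 = -⅔*(-9)*4 = 6*4 = 24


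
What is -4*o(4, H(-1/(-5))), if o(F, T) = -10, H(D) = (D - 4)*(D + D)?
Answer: 40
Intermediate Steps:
H(D) = 2*D*(-4 + D) (H(D) = (-4 + D)*(2*D) = 2*D*(-4 + D))
-4*o(4, H(-1/(-5))) = -4*(-10) = 40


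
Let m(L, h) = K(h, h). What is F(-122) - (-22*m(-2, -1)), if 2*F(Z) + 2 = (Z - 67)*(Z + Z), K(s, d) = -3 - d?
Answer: 23013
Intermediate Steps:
F(Z) = -1 + Z*(-67 + Z) (F(Z) = -1 + ((Z - 67)*(Z + Z))/2 = -1 + ((-67 + Z)*(2*Z))/2 = -1 + (2*Z*(-67 + Z))/2 = -1 + Z*(-67 + Z))
m(L, h) = -3 - h
F(-122) - (-22*m(-2, -1)) = (-1 + (-122)² - 67*(-122)) - (-22*(-3 - 1*(-1))) = (-1 + 14884 + 8174) - (-22*(-3 + 1)) = 23057 - (-22*(-2)) = 23057 - 44 = 23013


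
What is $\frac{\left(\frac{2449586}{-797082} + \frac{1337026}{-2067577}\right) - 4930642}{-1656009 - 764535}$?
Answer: $\frac{4062922113757236421}{1994562640207545408} \approx 2.037$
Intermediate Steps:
$\frac{\left(\frac{2449586}{-797082} + \frac{1337026}{-2067577}\right) - 4930642}{-1656009 - 764535} = \frac{\left(2449586 \left(- \frac{1}{797082}\right) + 1337026 \left(- \frac{1}{2067577}\right)\right) - 4930642}{-2420544} = \left(\left(- \frac{1224793}{398541} - \frac{1337026}{2067577}\right) - 4930642\right) \left(- \frac{1}{2420544}\right) = \left(- \frac{3065213515627}{824014205157} - 4930642\right) \left(- \frac{1}{2420544}\right) = \left(- \frac{4062922113757236421}{824014205157}\right) \left(- \frac{1}{2420544}\right) = \frac{4062922113757236421}{1994562640207545408}$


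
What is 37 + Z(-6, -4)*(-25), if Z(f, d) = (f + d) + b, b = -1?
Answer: 312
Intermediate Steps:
Z(f, d) = -1 + d + f (Z(f, d) = (f + d) - 1 = (d + f) - 1 = -1 + d + f)
37 + Z(-6, -4)*(-25) = 37 + (-1 - 4 - 6)*(-25) = 37 - 11*(-25) = 37 + 275 = 312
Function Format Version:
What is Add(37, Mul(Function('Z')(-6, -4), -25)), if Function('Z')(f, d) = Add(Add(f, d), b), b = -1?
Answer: 312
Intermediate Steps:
Function('Z')(f, d) = Add(-1, d, f) (Function('Z')(f, d) = Add(Add(f, d), -1) = Add(Add(d, f), -1) = Add(-1, d, f))
Add(37, Mul(Function('Z')(-6, -4), -25)) = Add(37, Mul(Add(-1, -4, -6), -25)) = Add(37, Mul(-11, -25)) = Add(37, 275) = 312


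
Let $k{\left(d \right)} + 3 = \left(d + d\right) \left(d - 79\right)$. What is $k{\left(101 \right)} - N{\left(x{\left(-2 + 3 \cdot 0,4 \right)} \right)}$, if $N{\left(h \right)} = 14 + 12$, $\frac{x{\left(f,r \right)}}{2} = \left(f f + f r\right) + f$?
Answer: $4415$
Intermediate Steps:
$k{\left(d \right)} = -3 + 2 d \left(-79 + d\right)$ ($k{\left(d \right)} = -3 + \left(d + d\right) \left(d - 79\right) = -3 + 2 d \left(-79 + d\right)$)
$x{\left(f,r \right)} = 2 f + 2 f^{2} + 2 f r$ ($x{\left(f,r \right)} = 2 \left(\left(f f + f r\right) + f\right) = 2 \left(\left(f^{2} + f r\right) + f\right) = 2 \left(f + f^{2} + f r\right) = 2 f + 2 f^{2} + 2 f r$)
$N{\left(h \right)} = 26$
$k{\left(101 \right)} - N{\left(x{\left(-2 + 3 \cdot 0,4 \right)} \right)} = \left(-3 - 15958 + 2 \cdot 101^{2}\right) - 26 = \left(-3 - 15958 + 2 \cdot 10201\right) - 26 = \left(-3 - 15958 + 20402\right) - 26 = 4441 - 26 = 4415$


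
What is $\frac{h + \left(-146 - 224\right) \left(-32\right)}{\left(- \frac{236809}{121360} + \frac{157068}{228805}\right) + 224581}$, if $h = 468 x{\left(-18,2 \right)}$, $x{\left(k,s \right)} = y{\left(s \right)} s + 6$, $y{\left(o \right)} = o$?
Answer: $\frac{91744727939200}{1247215902209607} \approx 0.07356$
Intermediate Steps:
$x{\left(k,s \right)} = 6 + s^{2}$ ($x{\left(k,s \right)} = s s + 6 = s^{2} + 6 = 6 + s^{2}$)
$h = 4680$ ($h = 468 \left(6 + 2^{2}\right) = 468 \left(6 + 4\right) = 468 \cdot 10 = 4680$)
$\frac{h + \left(-146 - 224\right) \left(-32\right)}{\left(- \frac{236809}{121360} + \frac{157068}{228805}\right) + 224581} = \frac{4680 + \left(-146 - 224\right) \left(-32\right)}{\left(- \frac{236809}{121360} + \frac{157068}{228805}\right) + 224581} = \frac{4680 - -11840}{\left(\left(-236809\right) \frac{1}{121360} + 157068 \cdot \frac{1}{228805}\right) + 224581} = \frac{4680 + 11840}{\left(- \frac{236809}{121360} + \frac{157068}{228805}\right) + 224581} = \frac{16520}{- \frac{7024262153}{5553554960} + 224581} = \frac{16520}{\frac{1247215902209607}{5553554960}} = 16520 \cdot \frac{5553554960}{1247215902209607} = \frac{91744727939200}{1247215902209607}$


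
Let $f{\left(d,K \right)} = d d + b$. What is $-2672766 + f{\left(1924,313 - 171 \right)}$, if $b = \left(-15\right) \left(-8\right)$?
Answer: $1029130$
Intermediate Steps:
$b = 120$
$f{\left(d,K \right)} = 120 + d^{2}$ ($f{\left(d,K \right)} = d d + 120 = d^{2} + 120 = 120 + d^{2}$)
$-2672766 + f{\left(1924,313 - 171 \right)} = -2672766 + \left(120 + 1924^{2}\right) = -2672766 + \left(120 + 3701776\right) = -2672766 + 3701896 = 1029130$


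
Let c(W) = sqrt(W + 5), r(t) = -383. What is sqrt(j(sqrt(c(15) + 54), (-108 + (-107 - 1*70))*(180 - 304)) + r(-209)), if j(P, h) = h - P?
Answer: sqrt(34957 - sqrt(2)*sqrt(27 + sqrt(5))) ≈ 186.95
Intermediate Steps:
c(W) = sqrt(5 + W)
sqrt(j(sqrt(c(15) + 54), (-108 + (-107 - 1*70))*(180 - 304)) + r(-209)) = sqrt(((-108 + (-107 - 1*70))*(180 - 304) - sqrt(sqrt(5 + 15) + 54)) - 383) = sqrt(((-108 + (-107 - 70))*(-124) - sqrt(sqrt(20) + 54)) - 383) = sqrt(((-108 - 177)*(-124) - sqrt(2*sqrt(5) + 54)) - 383) = sqrt((-285*(-124) - sqrt(54 + 2*sqrt(5))) - 383) = sqrt((35340 - sqrt(54 + 2*sqrt(5))) - 383) = sqrt(34957 - sqrt(54 + 2*sqrt(5)))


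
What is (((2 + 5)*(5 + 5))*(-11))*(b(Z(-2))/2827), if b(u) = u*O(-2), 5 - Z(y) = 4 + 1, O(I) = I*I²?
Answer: 0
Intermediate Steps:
O(I) = I³
Z(y) = 0 (Z(y) = 5 - (4 + 1) = 5 - 1*5 = 5 - 5 = 0)
b(u) = -8*u (b(u) = u*(-2)³ = u*(-8) = -8*u)
(((2 + 5)*(5 + 5))*(-11))*(b(Z(-2))/2827) = (((2 + 5)*(5 + 5))*(-11))*(-8*0/2827) = ((7*10)*(-11))*(0*(1/2827)) = (70*(-11))*0 = -770*0 = 0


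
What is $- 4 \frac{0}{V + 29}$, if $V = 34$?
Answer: $0$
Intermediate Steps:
$- 4 \frac{0}{V + 29} = - 4 \frac{0}{34 + 29} = - 4 \cdot \frac{0}{63} = - 4 \cdot 0 \cdot \frac{1}{63} = \left(-4\right) 0 = 0$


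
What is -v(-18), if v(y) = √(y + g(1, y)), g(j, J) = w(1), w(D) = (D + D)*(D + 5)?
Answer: -I*√6 ≈ -2.4495*I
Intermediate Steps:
w(D) = 2*D*(5 + D) (w(D) = (2*D)*(5 + D) = 2*D*(5 + D))
g(j, J) = 12 (g(j, J) = 2*1*(5 + 1) = 2*1*6 = 12)
v(y) = √(12 + y) (v(y) = √(y + 12) = √(12 + y))
-v(-18) = -√(12 - 18) = -√(-6) = -I*√6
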